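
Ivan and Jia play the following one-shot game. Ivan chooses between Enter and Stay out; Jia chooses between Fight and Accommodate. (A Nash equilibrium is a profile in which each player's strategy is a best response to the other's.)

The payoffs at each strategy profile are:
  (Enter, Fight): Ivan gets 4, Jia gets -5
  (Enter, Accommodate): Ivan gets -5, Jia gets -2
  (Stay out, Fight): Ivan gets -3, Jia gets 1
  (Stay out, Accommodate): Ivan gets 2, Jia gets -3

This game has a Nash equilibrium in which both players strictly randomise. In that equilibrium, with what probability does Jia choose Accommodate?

Let y be the probability that Jia plays Fight. In a completely mixed equilibrium, Ivan must be indifferent between Enter and Stay out.
Ivan's expected payoff from Enter is 4y − 5(1−y); from Stay out it is −3y + 2(1−y).
Setting these equal: 9y − 5 = −5y + 2, so y = 1/2.
Therefore Jia plays Accommodate with probability 1 − 1/2 = 1/2.

1/2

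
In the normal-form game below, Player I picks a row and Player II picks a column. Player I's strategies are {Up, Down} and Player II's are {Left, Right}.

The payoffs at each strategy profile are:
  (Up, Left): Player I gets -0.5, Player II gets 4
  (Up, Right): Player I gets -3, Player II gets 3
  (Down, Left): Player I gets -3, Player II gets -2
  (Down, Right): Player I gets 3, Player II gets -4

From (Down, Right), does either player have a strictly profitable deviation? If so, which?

Player I at (Down, Right) earns 3; deviating to Up yields -3 — not better.
Player II earns -4; deviating to Left yields -2 — a strict improvement.
Only Player II has a strictly profitable deviation.

Player II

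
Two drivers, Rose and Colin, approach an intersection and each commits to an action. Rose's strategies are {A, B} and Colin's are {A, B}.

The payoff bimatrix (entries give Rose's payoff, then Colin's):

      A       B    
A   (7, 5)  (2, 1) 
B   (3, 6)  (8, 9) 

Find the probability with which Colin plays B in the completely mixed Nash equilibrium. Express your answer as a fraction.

2/5

Let q be the probability that Colin plays A. In a completely mixed equilibrium, Rose must be indifferent between A and B.
Rose's expected payoff from A is 7q + 2(1−q); from B it is 3q + 8(1−q).
Setting these equal: 5q + 2 = −5q + 8, so q = 3/5.
Therefore Colin plays B with probability 1 − 3/5 = 2/5.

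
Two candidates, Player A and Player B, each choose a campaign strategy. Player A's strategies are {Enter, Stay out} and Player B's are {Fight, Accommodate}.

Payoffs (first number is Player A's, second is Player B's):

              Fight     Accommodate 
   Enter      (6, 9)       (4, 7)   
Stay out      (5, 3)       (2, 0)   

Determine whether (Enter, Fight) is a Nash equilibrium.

At (Enter, Fight), Player A earns 6; switching to Stay out would give 5, so Player A has no profitable deviation.
Player B earns 9; switching to Accommodate would give 7, so Player B has no profitable deviation.
Neither player can gain by a unilateral deviation, so this profile is a Nash equilibrium.

Yes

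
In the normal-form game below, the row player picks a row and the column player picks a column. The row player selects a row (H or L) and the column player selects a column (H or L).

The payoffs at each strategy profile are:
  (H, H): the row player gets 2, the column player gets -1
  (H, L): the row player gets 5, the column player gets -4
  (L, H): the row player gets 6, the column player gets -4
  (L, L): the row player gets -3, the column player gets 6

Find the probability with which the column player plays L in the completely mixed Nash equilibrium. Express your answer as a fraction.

Let c be the probability that the column player plays H. In a completely mixed equilibrium, the row player must be indifferent between H and L.
The row player's expected payoff from H is 2c + 5(1−c); from L it is 6c − 3(1−c).
Setting these equal: −3c + 5 = 9c − 3, so c = 2/3.
Therefore the column player plays L with probability 1 − 2/3 = 1/3.

1/3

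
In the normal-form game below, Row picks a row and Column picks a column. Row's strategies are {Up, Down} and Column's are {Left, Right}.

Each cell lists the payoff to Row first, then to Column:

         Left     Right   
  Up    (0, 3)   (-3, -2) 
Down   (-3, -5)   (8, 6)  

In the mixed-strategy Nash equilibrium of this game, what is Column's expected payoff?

First find x, the probability Row plays Up, from Column's indifference between Left and Right: 3x − 5(1−x) = −2x + 6(1−x), giving x = 11/16.
Since Column is indifferent in equilibrium, Column's expected payoff equals the payoff from either column against (11/16, 5/16). Using Left: 3(11/16) − 5(5/16) = 1/2.

1/2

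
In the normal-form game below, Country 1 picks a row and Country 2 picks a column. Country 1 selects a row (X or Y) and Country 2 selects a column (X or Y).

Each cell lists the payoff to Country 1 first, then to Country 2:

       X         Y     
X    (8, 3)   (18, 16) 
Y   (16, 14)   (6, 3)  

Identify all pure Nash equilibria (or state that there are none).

(X, Y) and (Y, X)

(X, X): Country 1 prefers Y (16 > 8); Country 2 prefers Y (16 > 3) — not an equilibrium.
(X, Y): Country 1 gets 18 ≥ 6 from Y, and Country 2 gets 16 ≥ 3 from X — Nash equilibrium.
(Y, X): Country 1 gets 16 ≥ 8 from X, and Country 2 gets 14 ≥ 3 from Y — Nash equilibrium.
(Y, Y): Country 1 prefers X (18 > 6); Country 2 prefers X (14 > 3) — not an equilibrium.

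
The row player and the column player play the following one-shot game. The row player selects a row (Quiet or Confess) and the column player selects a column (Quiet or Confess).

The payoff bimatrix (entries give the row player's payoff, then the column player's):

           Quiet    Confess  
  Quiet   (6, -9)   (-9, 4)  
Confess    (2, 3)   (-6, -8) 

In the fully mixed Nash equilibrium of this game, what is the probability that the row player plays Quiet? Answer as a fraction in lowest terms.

11/24

Let p be the probability that the row player plays Quiet. In a completely mixed equilibrium, the column player must be indifferent between Quiet and Confess.
The column player's expected payoff from Quiet is −9p + 3(1−p); from Confess it is 4p − 8(1−p).
Setting these equal: −12p + 3 = 12p − 8, so p = 11/24.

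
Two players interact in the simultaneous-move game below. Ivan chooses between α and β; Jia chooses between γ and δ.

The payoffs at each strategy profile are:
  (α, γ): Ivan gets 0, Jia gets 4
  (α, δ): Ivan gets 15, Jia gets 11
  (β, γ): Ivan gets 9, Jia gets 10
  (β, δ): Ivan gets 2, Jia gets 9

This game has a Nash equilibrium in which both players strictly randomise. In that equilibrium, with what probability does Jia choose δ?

Let q be the probability that Jia plays γ. In a completely mixed equilibrium, Ivan must be indifferent between α and β.
Ivan's expected payoff from α is 15(1−q); from β it is 9q + 2(1−q).
Setting these equal: −15q + 15 = 7q + 2, so q = 13/22.
Therefore Jia plays δ with probability 1 − 13/22 = 9/22.

9/22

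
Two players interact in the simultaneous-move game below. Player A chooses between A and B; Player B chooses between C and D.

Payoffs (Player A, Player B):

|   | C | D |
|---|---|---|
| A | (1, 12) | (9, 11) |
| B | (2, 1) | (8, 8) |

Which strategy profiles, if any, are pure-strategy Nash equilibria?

(A, C): Player A prefers B (2 > 1) — not an equilibrium.
(A, D): Player B prefers C (12 > 11) — not an equilibrium.
(B, C): Player B prefers D (8 > 1) — not an equilibrium.
(B, D): Player A prefers A (9 > 8) — not an equilibrium.

none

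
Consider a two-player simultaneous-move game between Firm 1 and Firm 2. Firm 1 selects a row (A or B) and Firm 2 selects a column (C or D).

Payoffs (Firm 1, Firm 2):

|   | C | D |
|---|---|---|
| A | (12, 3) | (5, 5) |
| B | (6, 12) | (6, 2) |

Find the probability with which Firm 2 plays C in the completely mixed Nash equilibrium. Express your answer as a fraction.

1/7

Let q be the probability that Firm 2 plays C. In a completely mixed equilibrium, Firm 1 must be indifferent between A and B.
Firm 1's expected payoff from A is 12q + 5(1−q); from B it is 6q + 6(1−q).
Setting these equal: 7q + 5 = 6, so q = 1/7.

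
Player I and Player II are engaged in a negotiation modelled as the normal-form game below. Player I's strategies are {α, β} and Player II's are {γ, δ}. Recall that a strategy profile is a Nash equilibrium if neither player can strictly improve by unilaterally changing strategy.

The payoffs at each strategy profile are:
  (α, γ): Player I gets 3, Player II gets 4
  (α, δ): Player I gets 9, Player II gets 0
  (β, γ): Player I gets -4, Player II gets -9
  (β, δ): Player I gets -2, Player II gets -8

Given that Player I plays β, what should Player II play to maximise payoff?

Against β, Player II earns -9 from γ and -8 from δ.
So δ is the best response.

δ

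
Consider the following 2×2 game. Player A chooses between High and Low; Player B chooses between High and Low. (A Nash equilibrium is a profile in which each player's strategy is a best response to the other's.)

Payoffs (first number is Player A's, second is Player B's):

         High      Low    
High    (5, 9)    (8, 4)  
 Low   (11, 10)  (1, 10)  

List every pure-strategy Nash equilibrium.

(High, High): Player A prefers Low (11 > 5) — not an equilibrium.
(High, Low): Player B prefers High (9 > 4) — not an equilibrium.
(Low, High): Player A gets 11 ≥ 5 from High, and Player B gets 10 ≥ 10 from Low — Nash equilibrium.
(Low, Low): Player A prefers High (8 > 1) — not an equilibrium.

(Low, High)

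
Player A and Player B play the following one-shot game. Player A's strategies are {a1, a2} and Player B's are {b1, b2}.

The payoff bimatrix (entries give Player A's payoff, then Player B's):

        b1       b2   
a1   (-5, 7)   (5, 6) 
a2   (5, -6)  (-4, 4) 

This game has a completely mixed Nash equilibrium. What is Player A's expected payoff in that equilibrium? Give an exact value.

First find y, the probability Player B plays b1, from Player A's indifference between a1 and a2: −5y + 5(1−y) = 5y − 4(1−y), giving y = 9/19.
Since Player A is indifferent in equilibrium, Player A's expected payoff equals the payoff from either row against (9/19, 10/19). Using a1: −5(9/19) + 5(10/19) = 5/19.

5/19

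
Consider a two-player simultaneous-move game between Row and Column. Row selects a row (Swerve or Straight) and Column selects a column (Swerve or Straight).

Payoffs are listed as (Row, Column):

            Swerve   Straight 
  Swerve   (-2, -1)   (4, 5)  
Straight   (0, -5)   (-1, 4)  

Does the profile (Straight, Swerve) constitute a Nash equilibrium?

At (Straight, Swerve), Row earns 0; switching to Swerve would give -2, so Row has no profitable deviation.
Column earns -5; switching to Straight would give 4, so Column would deviate.
Since at least one player can profitably deviate, this is not a Nash equilibrium.

No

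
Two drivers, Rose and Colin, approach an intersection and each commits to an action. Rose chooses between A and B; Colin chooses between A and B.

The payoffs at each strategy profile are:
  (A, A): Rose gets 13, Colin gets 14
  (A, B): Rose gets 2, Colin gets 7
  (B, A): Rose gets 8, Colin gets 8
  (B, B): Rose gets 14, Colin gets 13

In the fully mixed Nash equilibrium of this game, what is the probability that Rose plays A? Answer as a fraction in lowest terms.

5/12

Let r be the probability that Rose plays A. In a completely mixed equilibrium, Colin must be indifferent between A and B.
Colin's expected payoff from A is 14r + 8(1−r); from B it is 7r + 13(1−r).
Setting these equal: 6r + 8 = −6r + 13, so r = 5/12.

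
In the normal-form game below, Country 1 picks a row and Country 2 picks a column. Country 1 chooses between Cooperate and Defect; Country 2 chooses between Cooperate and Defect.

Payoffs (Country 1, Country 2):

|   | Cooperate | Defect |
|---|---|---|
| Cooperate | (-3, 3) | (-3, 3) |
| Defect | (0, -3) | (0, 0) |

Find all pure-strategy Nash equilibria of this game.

(Defect, Defect)

(Cooperate, Cooperate): Country 1 prefers Defect (0 > -3) — not an equilibrium.
(Cooperate, Defect): Country 1 prefers Defect (0 > -3) — not an equilibrium.
(Defect, Cooperate): Country 2 prefers Defect (0 > -3) — not an equilibrium.
(Defect, Defect): Country 1 gets 0 ≥ -3 from Cooperate, and Country 2 gets 0 ≥ -3 from Cooperate — Nash equilibrium.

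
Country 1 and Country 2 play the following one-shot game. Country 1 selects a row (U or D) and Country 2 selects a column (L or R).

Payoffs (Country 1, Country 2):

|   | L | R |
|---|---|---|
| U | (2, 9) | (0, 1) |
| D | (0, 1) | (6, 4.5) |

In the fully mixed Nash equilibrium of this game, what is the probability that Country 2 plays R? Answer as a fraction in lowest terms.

Let y be the probability that Country 2 plays L. In a completely mixed equilibrium, Country 1 must be indifferent between U and D.
Country 1's expected payoff from U is 2y; from D it is 6(1−y).
Setting these equal: 2y = −6y + 6, so y = 3/4.
Therefore Country 2 plays R with probability 1 − 3/4 = 1/4.

1/4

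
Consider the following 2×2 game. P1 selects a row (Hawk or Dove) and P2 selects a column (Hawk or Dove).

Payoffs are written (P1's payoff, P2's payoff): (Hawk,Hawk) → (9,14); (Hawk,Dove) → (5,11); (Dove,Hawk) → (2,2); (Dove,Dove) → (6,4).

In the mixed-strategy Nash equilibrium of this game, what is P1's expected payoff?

11/2

First find q, the probability P2 plays Hawk, from P1's indifference between Hawk and Dove: 9q + 5(1−q) = 2q + 6(1−q), giving q = 1/8.
Since P1 is indifferent in equilibrium, P1's expected payoff equals the payoff from either row against (1/8, 7/8). Using Hawk: 9(1/8) + 5(7/8) = 11/2.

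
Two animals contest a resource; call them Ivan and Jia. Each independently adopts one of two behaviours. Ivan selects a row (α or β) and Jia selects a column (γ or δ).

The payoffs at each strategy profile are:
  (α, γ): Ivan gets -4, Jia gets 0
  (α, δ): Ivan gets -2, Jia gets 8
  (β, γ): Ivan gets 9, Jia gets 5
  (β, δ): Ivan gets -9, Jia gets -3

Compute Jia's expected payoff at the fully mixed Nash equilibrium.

5/2

First find p, the probability Ivan plays α, from Jia's indifference between γ and δ: 5(1−p) = 8p − 3(1−p), giving p = 1/2.
Since Jia is indifferent in equilibrium, Jia's expected payoff equals the payoff from either column against (1/2, 1/2). Using γ: 5(1/2) = 5/2.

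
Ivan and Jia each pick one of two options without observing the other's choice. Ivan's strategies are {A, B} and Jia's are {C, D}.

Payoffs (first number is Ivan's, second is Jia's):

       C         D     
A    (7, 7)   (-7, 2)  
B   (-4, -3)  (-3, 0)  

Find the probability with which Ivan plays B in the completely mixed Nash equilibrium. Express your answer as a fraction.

Let x be the probability that Ivan plays A. In a completely mixed equilibrium, Jia must be indifferent between C and D.
Jia's expected payoff from C is 7x − 3(1−x); from D it is 2x.
Setting these equal: 10x − 3 = 2x, so x = 3/8.
Therefore Ivan plays B with probability 1 − 3/8 = 5/8.

5/8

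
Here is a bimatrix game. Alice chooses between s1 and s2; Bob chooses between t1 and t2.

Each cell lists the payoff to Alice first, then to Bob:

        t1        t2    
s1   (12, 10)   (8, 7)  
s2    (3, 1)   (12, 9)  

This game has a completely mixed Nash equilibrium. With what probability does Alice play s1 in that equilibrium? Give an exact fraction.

Let r be the probability that Alice plays s1. In a completely mixed equilibrium, Bob must be indifferent between t1 and t2.
Bob's expected payoff from t1 is 10r + (1−r); from t2 it is 7r + 9(1−r).
Setting these equal: 9r + 1 = −2r + 9, so r = 8/11.

8/11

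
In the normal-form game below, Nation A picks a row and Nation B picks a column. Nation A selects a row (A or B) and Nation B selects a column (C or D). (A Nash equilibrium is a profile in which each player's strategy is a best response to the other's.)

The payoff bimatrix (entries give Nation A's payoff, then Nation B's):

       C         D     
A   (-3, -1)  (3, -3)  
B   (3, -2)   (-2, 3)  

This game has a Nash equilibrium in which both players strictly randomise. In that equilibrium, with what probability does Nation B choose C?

Let y be the probability that Nation B plays C. In a completely mixed equilibrium, Nation A must be indifferent between A and B.
Nation A's expected payoff from A is −3y + 3(1−y); from B it is 3y − 2(1−y).
Setting these equal: −6y + 3 = 5y − 2, so y = 5/11.

5/11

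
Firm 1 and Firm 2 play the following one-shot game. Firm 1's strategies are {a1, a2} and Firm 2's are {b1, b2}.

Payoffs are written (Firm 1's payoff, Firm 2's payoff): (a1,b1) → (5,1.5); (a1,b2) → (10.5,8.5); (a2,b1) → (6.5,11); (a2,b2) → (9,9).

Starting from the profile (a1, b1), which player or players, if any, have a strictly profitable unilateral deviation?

Both

Firm 1 at (a1, b1) earns 5; deviating to a2 yields 6.5 — a strict improvement.
Firm 2 earns 1.5; deviating to b2 yields 8.5 — a strict improvement.
Both Firm 1 and Firm 2 have strictly profitable deviations.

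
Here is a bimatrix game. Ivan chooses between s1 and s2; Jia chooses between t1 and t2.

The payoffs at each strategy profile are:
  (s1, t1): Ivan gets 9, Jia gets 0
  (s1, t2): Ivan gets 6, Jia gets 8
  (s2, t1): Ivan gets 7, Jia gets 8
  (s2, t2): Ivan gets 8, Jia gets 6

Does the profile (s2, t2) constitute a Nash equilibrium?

No

At (s2, t2), Ivan earns 8; switching to s1 would give 6, so Ivan has no profitable deviation.
Jia earns 6; switching to t1 would give 8, so Jia would deviate.
Since at least one player can profitably deviate, this is not a Nash equilibrium.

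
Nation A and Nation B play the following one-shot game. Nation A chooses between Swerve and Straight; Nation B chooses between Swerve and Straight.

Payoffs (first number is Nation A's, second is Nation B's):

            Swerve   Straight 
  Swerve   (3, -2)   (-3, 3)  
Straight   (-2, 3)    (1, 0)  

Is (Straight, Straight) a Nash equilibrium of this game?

At (Straight, Straight), Nation A earns 1; switching to Swerve would give -3, so Nation A has no profitable deviation.
Nation B earns 0; switching to Swerve would give 3, so Nation B would deviate.
Since at least one player can profitably deviate, this is not a Nash equilibrium.

No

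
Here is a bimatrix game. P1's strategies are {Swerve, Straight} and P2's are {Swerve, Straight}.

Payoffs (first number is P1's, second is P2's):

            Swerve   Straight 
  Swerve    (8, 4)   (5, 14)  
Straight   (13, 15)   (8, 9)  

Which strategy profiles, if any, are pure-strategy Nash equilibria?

(Swerve, Swerve): P1 prefers Straight (13 > 8); P2 prefers Straight (14 > 4) — not an equilibrium.
(Swerve, Straight): P1 prefers Straight (8 > 5) — not an equilibrium.
(Straight, Swerve): P1 gets 13 ≥ 8 from Swerve, and P2 gets 15 ≥ 9 from Straight — Nash equilibrium.
(Straight, Straight): P2 prefers Swerve (15 > 9) — not an equilibrium.

(Straight, Swerve)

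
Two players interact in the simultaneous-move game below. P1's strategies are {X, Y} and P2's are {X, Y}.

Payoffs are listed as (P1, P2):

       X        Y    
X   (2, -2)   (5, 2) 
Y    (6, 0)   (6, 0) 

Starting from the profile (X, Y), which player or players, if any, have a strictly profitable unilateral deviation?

P1

P1 at (X, Y) earns 5; deviating to Y yields 6 — a strict improvement.
P2 earns 2; deviating to X yields -2 — not better.
Only P1 has a strictly profitable deviation.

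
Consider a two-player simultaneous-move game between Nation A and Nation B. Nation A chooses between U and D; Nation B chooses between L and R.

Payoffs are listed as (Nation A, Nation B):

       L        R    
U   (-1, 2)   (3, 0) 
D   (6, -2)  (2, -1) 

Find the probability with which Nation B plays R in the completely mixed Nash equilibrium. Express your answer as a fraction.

Let c be the probability that Nation B plays L. In a completely mixed equilibrium, Nation A must be indifferent between U and D.
Nation A's expected payoff from U is −c + 3(1−c); from D it is 6c + 2(1−c).
Setting these equal: −4c + 3 = 4c + 2, so c = 1/8.
Therefore Nation B plays R with probability 1 − 1/8 = 7/8.

7/8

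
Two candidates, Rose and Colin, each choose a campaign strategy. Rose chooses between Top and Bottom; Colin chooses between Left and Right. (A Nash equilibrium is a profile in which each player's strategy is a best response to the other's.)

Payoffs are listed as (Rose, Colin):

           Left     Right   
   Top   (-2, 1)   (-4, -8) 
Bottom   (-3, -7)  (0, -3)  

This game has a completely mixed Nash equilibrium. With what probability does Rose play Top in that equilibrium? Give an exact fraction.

Let x be the probability that Rose plays Top. In a completely mixed equilibrium, Colin must be indifferent between Left and Right.
Colin's expected payoff from Left is x − 7(1−x); from Right it is −8x − 3(1−x).
Setting these equal: 8x − 7 = −5x − 3, so x = 4/13.

4/13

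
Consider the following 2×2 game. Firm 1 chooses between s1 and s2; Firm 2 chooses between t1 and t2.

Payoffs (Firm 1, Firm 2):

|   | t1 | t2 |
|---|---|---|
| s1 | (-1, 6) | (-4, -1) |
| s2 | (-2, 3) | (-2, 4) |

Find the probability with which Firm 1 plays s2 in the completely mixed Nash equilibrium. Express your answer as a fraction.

7/8

Let r be the probability that Firm 1 plays s1. In a completely mixed equilibrium, Firm 2 must be indifferent between t1 and t2.
Firm 2's expected payoff from t1 is 6r + 3(1−r); from t2 it is −r + 4(1−r).
Setting these equal: 3r + 3 = −5r + 4, so r = 1/8.
Therefore Firm 1 plays s2 with probability 1 − 1/8 = 7/8.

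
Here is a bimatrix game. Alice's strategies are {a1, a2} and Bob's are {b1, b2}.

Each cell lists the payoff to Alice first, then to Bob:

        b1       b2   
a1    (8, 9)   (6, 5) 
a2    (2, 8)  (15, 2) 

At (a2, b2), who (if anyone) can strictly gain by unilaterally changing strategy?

Bob

Alice at (a2, b2) earns 15; deviating to a1 yields 6 — not better.
Bob earns 2; deviating to b1 yields 8 — a strict improvement.
Only Bob has a strictly profitable deviation.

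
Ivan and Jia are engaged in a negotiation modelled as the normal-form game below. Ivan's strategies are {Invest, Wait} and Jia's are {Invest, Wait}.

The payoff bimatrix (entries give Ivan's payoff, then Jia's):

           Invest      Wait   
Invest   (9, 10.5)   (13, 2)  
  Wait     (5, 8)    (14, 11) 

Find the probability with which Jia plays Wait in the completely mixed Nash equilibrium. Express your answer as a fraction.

4/5

Let q be the probability that Jia plays Invest. In a completely mixed equilibrium, Ivan must be indifferent between Invest and Wait.
Ivan's expected payoff from Invest is 9q + 13(1−q); from Wait it is 5q + 14(1−q).
Setting these equal: −4q + 13 = −9q + 14, so q = 1/5.
Therefore Jia plays Wait with probability 1 − 1/5 = 4/5.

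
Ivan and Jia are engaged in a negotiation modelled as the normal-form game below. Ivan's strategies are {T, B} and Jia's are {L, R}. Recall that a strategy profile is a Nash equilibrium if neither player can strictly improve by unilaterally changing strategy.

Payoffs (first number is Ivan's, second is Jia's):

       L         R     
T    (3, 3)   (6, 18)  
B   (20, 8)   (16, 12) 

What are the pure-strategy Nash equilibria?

(T, L): Ivan prefers B (20 > 3); Jia prefers R (18 > 3) — not an equilibrium.
(T, R): Ivan prefers B (16 > 6) — not an equilibrium.
(B, L): Jia prefers R (12 > 8) — not an equilibrium.
(B, R): Ivan gets 16 ≥ 6 from T, and Jia gets 12 ≥ 8 from L — Nash equilibrium.

(B, R)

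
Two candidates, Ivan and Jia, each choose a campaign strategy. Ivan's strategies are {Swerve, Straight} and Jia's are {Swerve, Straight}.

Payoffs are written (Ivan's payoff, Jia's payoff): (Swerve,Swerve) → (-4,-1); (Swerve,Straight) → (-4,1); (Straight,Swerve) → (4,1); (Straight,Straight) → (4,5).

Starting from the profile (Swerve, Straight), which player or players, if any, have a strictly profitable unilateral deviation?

Ivan at (Swerve, Straight) earns -4; deviating to Straight yields 4 — a strict improvement.
Jia earns 1; deviating to Swerve yields -1 — not better.
Only Ivan has a strictly profitable deviation.

Ivan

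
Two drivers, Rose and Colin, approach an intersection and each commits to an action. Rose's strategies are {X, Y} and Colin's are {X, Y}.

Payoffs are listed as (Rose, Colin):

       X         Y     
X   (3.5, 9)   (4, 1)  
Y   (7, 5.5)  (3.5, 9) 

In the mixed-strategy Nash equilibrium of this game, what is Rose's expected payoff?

63/16

First find q, the probability Colin plays X, from Rose's indifference between X and Y: 3.5q + 4(1−q) = 7q + 3.5(1−q), giving q = 1/8.
Since Rose is indifferent in equilibrium, Rose's expected payoff equals the payoff from either row against (1/8, 7/8). Using X: 3.5(1/8) + 4(7/8) = 63/16.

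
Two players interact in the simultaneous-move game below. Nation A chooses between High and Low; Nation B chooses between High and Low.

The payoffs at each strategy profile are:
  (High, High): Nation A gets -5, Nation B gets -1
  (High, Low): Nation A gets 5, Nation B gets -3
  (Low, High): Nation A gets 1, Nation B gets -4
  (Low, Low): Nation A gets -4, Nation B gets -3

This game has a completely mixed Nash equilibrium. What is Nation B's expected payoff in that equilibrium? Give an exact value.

-3

First find x, the probability Nation A plays High, from Nation B's indifference between High and Low: −x − 4(1−x) = −3x − 3(1−x), giving x = 1/3.
Since Nation B is indifferent in equilibrium, Nation B's expected payoff equals the payoff from either column against (1/3, 2/3). Using High: −(1/3) − 4(2/3) = -3.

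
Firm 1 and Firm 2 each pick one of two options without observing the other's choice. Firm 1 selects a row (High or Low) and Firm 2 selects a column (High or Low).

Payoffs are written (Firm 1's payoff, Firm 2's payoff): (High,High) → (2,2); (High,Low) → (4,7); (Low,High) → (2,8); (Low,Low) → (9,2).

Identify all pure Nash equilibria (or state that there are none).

(Low, High)

(High, High): Firm 2 prefers Low (7 > 2) — not an equilibrium.
(High, Low): Firm 1 prefers Low (9 > 4) — not an equilibrium.
(Low, High): Firm 1 gets 2 ≥ 2 from High, and Firm 2 gets 8 ≥ 2 from Low — Nash equilibrium.
(Low, Low): Firm 2 prefers High (8 > 2) — not an equilibrium.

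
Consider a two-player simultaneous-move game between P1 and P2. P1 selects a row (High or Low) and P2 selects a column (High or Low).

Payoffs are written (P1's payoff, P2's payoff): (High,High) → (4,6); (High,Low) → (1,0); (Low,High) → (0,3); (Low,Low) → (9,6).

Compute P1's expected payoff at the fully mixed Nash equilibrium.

First find y, the probability P2 plays High, from P1's indifference between High and Low: 4y + (1−y) = 9(1−y), giving y = 2/3.
Since P1 is indifferent in equilibrium, P1's expected payoff equals the payoff from either row against (2/3, 1/3). Using High: 4(2/3) + (1/3) = 3.

3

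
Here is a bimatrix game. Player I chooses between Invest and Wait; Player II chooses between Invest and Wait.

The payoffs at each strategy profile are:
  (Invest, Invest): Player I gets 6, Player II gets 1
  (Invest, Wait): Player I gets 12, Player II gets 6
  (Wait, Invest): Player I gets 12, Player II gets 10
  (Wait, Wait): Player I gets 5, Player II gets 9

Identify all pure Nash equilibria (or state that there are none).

(Invest, Wait) and (Wait, Invest)

(Invest, Invest): Player I prefers Wait (12 > 6); Player II prefers Wait (6 > 1) — not an equilibrium.
(Invest, Wait): Player I gets 12 ≥ 5 from Wait, and Player II gets 6 ≥ 1 from Invest — Nash equilibrium.
(Wait, Invest): Player I gets 12 ≥ 6 from Invest, and Player II gets 10 ≥ 9 from Wait — Nash equilibrium.
(Wait, Wait): Player I prefers Invest (12 > 5); Player II prefers Invest (10 > 9) — not an equilibrium.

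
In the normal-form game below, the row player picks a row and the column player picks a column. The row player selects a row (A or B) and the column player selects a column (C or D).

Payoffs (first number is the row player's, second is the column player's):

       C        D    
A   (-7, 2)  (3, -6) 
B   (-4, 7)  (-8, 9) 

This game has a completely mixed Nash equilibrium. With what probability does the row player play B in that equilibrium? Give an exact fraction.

4/5

Let p be the probability that the row player plays A. In a completely mixed equilibrium, the column player must be indifferent between C and D.
The column player's expected payoff from C is 2p + 7(1−p); from D it is −6p + 9(1−p).
Setting these equal: −5p + 7 = −15p + 9, so p = 1/5.
Therefore the row player plays B with probability 1 − 1/5 = 4/5.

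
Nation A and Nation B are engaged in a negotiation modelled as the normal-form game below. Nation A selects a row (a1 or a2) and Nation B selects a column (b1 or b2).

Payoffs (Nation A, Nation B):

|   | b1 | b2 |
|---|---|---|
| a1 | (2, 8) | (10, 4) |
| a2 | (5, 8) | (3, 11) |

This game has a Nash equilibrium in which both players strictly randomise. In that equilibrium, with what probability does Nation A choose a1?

3/7

Let p be the probability that Nation A plays a1. In a completely mixed equilibrium, Nation B must be indifferent between b1 and b2.
Nation B's expected payoff from b1 is 8p + 8(1−p); from b2 it is 4p + 11(1−p).
Setting these equal: 8 = −7p + 11, so p = 3/7.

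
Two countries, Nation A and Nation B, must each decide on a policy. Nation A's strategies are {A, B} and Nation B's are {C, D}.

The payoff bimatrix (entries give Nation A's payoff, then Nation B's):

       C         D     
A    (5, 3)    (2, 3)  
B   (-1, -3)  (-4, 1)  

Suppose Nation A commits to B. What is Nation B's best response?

D

Against B, Nation B earns -3 from C and 1 from D.
So D is the best response.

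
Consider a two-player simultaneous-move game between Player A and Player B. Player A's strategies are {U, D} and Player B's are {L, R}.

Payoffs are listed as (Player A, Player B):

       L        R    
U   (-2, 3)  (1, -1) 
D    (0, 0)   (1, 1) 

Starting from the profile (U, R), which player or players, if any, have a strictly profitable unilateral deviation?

Player A at (U, R) earns 1; deviating to D yields 1 — not better.
Player B earns -1; deviating to L yields 3 — a strict improvement.
Only Player B has a strictly profitable deviation.

Player B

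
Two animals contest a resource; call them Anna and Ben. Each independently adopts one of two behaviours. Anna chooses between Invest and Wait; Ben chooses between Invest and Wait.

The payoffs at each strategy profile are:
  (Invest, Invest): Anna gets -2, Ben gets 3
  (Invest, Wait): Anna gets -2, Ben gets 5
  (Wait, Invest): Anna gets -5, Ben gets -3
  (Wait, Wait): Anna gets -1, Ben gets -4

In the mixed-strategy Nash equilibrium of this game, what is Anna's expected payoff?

First find q, the probability Ben plays Invest, from Anna's indifference between Invest and Wait: −2q − 2(1−q) = −5q − (1−q), giving q = 1/4.
Since Anna is indifferent in equilibrium, Anna's expected payoff equals the payoff from either row against (1/4, 3/4). Using Invest: −2(1/4) − 2(3/4) = -2.

-2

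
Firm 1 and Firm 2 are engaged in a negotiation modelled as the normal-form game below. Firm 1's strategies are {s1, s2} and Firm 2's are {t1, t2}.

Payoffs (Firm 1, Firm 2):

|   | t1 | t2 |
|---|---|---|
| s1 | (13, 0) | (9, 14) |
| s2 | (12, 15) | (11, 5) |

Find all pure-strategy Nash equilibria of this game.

(s1, t1): Firm 2 prefers t2 (14 > 0) — not an equilibrium.
(s1, t2): Firm 1 prefers s2 (11 > 9) — not an equilibrium.
(s2, t1): Firm 1 prefers s1 (13 > 12) — not an equilibrium.
(s2, t2): Firm 2 prefers t1 (15 > 5) — not an equilibrium.

none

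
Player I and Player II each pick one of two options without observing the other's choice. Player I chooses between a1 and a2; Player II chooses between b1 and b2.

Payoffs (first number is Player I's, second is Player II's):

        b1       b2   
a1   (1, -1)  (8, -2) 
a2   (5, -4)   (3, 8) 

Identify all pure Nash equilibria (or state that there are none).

(a1, b1): Player I prefers a2 (5 > 1) — not an equilibrium.
(a1, b2): Player II prefers b1 (-1 > -2) — not an equilibrium.
(a2, b1): Player II prefers b2 (8 > -4) — not an equilibrium.
(a2, b2): Player I prefers a1 (8 > 3) — not an equilibrium.

none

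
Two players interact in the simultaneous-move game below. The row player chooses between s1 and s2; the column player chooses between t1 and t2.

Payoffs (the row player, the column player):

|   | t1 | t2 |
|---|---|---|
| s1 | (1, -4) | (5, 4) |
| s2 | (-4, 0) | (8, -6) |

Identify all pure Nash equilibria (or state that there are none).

none

(s1, t1): the column player prefers t2 (4 > -4) — not an equilibrium.
(s1, t2): the row player prefers s2 (8 > 5) — not an equilibrium.
(s2, t1): the row player prefers s1 (1 > -4) — not an equilibrium.
(s2, t2): the column player prefers t1 (0 > -6) — not an equilibrium.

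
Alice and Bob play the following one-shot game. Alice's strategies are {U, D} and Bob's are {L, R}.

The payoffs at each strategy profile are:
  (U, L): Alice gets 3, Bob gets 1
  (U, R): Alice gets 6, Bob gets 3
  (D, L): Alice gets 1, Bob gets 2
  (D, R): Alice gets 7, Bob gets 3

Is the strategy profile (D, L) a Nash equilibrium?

At (D, L), Alice earns 1; switching to U would give 3, so Alice would deviate.
Bob earns 2; switching to R would give 3, so Bob would deviate.
Since at least one player can profitably deviate, this is not a Nash equilibrium.

No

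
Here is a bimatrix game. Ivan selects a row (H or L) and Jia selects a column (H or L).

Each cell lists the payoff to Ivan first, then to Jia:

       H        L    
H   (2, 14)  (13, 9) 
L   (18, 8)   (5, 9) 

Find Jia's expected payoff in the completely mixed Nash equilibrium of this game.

9

First find p, the probability Ivan plays H, from Jia's indifference between H and L: 14p + 8(1−p) = 9p + 9(1−p), giving p = 1/6.
Since Jia is indifferent in equilibrium, Jia's expected payoff equals the payoff from either column against (1/6, 5/6). Using H: 14(1/6) + 8(5/6) = 9.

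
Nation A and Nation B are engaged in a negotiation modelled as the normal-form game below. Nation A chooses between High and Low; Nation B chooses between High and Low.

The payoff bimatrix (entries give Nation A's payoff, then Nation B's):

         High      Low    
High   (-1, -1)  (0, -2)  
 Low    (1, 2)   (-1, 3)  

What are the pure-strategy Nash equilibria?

none

(High, High): Nation A prefers Low (1 > -1) — not an equilibrium.
(High, Low): Nation B prefers High (-1 > -2) — not an equilibrium.
(Low, High): Nation B prefers Low (3 > 2) — not an equilibrium.
(Low, Low): Nation A prefers High (0 > -1) — not an equilibrium.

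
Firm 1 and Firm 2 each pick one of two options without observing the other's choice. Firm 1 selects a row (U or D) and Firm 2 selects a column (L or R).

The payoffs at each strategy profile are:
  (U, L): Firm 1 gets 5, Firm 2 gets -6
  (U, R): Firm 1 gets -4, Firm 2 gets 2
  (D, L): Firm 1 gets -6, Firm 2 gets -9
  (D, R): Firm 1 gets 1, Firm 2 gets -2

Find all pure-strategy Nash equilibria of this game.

(D, R)

(U, L): Firm 2 prefers R (2 > -6) — not an equilibrium.
(U, R): Firm 1 prefers D (1 > -4) — not an equilibrium.
(D, L): Firm 1 prefers U (5 > -6); Firm 2 prefers R (-2 > -9) — not an equilibrium.
(D, R): Firm 1 gets 1 ≥ -4 from U, and Firm 2 gets -2 ≥ -9 from L — Nash equilibrium.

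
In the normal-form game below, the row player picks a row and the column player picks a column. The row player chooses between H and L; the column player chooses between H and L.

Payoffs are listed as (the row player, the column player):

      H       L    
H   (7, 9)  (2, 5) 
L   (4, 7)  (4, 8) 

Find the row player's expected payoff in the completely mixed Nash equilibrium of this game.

4

First find y, the probability the column player plays H, from the row player's indifference between H and L: 7y + 2(1−y) = 4y + 4(1−y), giving y = 2/5.
Since the row player is indifferent in equilibrium, the row player's expected payoff equals the payoff from either row against (2/5, 3/5). Using H: 7(2/5) + 2(3/5) = 4.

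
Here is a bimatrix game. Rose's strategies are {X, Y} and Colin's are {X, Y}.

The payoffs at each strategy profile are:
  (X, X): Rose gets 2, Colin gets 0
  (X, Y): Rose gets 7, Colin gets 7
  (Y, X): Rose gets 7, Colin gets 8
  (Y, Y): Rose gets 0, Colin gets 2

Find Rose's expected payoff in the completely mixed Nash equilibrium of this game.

First find y, the probability Colin plays X, from Rose's indifference between X and Y: 2y + 7(1−y) = 7y, giving y = 7/12.
Since Rose is indifferent in equilibrium, Rose's expected payoff equals the payoff from either row against (7/12, 5/12). Using X: 2(7/12) + 7(5/12) = 49/12.

49/12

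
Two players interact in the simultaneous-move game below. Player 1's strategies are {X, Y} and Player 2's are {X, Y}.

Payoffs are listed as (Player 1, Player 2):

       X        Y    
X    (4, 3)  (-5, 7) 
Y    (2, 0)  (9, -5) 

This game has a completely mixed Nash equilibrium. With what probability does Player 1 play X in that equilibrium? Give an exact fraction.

Let p be the probability that Player 1 plays X. In a completely mixed equilibrium, Player 2 must be indifferent between X and Y.
Player 2's expected payoff from X is 3p; from Y it is 7p − 5(1−p).
Setting these equal: 3p = 12p − 5, so p = 5/9.

5/9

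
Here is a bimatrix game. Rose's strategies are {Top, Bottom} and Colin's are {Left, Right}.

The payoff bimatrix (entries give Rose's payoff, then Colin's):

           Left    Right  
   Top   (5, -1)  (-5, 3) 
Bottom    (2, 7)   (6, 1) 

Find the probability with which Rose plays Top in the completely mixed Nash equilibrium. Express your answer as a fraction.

3/5

Let r be the probability that Rose plays Top. In a completely mixed equilibrium, Colin must be indifferent between Left and Right.
Colin's expected payoff from Left is −r + 7(1−r); from Right it is 3r + (1−r).
Setting these equal: −8r + 7 = 2r + 1, so r = 3/5.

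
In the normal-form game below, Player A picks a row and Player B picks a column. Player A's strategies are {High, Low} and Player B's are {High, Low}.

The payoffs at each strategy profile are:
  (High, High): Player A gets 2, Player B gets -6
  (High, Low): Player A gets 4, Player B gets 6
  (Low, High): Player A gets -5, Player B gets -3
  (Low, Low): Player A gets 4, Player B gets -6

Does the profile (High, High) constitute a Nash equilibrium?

No

At (High, High), Player A earns 2; switching to Low would give -5, so Player A has no profitable deviation.
Player B earns -6; switching to Low would give 6, so Player B would deviate.
Since at least one player can profitably deviate, this is not a Nash equilibrium.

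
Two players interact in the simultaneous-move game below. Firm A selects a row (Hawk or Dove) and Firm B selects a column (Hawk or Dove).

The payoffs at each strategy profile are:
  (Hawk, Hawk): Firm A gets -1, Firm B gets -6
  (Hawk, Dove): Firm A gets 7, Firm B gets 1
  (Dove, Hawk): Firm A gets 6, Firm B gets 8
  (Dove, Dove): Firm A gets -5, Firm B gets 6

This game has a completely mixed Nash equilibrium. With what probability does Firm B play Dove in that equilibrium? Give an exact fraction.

7/19

Let c be the probability that Firm B plays Hawk. In a completely mixed equilibrium, Firm A must be indifferent between Hawk and Dove.
Firm A's expected payoff from Hawk is −c + 7(1−c); from Dove it is 6c − 5(1−c).
Setting these equal: −8c + 7 = 11c − 5, so c = 12/19.
Therefore Firm B plays Dove with probability 1 − 12/19 = 7/19.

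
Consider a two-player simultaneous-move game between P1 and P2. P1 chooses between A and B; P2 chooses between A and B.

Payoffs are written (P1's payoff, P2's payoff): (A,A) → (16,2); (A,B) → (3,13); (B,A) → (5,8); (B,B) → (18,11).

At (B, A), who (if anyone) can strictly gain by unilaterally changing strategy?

Both

P1 at (B, A) earns 5; deviating to A yields 16 — a strict improvement.
P2 earns 8; deviating to B yields 11 — a strict improvement.
Both P1 and P2 have strictly profitable deviations.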